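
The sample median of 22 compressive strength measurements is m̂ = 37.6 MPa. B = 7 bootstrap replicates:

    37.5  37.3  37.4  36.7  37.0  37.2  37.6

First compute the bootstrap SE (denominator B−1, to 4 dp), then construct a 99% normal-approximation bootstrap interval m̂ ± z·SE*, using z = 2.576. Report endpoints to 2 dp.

(36.80, 38.40)

Mean of replicates = 37.2429; sum of squared deviations = 0.5771; SE* = √(0.5771/6) = 0.3101
Margin = 2.576 × 0.3101 = 0.799
Interval: 37.6 ± 0.799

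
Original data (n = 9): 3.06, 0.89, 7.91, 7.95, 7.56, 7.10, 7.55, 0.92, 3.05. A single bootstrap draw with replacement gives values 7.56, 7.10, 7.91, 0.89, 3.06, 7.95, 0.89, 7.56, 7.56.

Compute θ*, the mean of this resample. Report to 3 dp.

Mean = (7.56 + 7.10 + 7.91 + 0.89 + 3.06 + 7.95 + 0.89 + 7.56 + 7.56) / 9 = 50.480 / 9 = 5.609

θ* = 5.609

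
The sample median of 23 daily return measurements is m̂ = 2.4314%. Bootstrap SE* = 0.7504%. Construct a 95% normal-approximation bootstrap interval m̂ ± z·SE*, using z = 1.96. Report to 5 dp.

(0.96062, 3.90218)

Margin = 1.96 × 0.7504 = 1.470784
Interval: 2.4314 ± 1.470784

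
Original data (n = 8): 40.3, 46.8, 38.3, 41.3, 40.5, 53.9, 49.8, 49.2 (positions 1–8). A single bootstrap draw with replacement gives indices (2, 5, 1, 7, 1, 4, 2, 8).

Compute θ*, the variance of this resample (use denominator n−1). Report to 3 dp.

Resample values: 46.8, 40.5, 40.3, 49.8, 40.3, 41.3, 46.8, 49.2.
Mean = 44.3750; sum of squared deviations = 122.1550
s² = 122.1550 / 7 = 17.4507

θ* = 17.451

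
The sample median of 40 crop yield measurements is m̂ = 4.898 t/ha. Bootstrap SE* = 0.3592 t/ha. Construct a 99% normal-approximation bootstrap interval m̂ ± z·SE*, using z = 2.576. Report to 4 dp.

(3.9727, 5.8233)

Margin = 2.576 × 0.3592 = 0.92530
Interval: 4.898 ± 0.92530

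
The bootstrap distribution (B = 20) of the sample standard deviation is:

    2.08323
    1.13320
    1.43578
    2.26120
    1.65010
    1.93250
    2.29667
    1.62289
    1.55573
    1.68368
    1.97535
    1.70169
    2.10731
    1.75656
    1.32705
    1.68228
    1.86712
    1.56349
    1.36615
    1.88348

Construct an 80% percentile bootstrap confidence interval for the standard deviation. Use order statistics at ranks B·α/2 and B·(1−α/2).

Sorted replicates: 1.13320, 1.32705, 1.36615, 1.43578, 1.55573, 1.56349, 1.62289, 1.65010, 1.68228, 1.68368, 1.70169, 1.75656, 1.86712, 1.88348, 1.93250, 1.97535, 2.08323, 2.10731, 2.26120, 2.29667
α = 0.20; lower rank = 20 × 0.100 = 2; upper rank = 20 × 0.900 = 18.
The 2nd smallest replicate is 1.32705; the 18th is 2.10731.

(1.32705, 2.10731)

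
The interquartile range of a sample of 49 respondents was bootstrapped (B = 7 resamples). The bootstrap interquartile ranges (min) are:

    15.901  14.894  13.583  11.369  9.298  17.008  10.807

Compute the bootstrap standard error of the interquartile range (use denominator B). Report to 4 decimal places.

Bootstrap SE is the standard deviation of the 7 replicate interquartile ranges.
Mean of replicates: (15.901 + 14.894 + 13.583 + 11.369 + 9.298 + 17.008 + 10.807) / 7 = 92.86000 / 7 = 13.26571
Sum of squared deviations: (+2.63529)² + (+1.62829)² + (+0.31729)² + (−1.89671)² + (−3.96771)² + (+3.74229)² + (−2.45871)² = 49.08698
Variance = 49.08698 / 7 = 7.01243
SE* = √7.01243

SE* = 2.6481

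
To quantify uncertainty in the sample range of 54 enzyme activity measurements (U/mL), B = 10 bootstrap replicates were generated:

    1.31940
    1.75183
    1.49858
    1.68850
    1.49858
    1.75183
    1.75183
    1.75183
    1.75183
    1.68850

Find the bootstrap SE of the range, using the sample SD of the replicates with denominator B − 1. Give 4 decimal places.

Bootstrap SE is the standard deviation of the 10 replicate ranges.
Mean of replicates: (1.31940 + 1.75183 + 1.49858 + 1.68850 + 1.49858 + 1.75183 + 1.75183 + 1.75183 + 1.75183 + 1.68850) / 10 = 16.452710 / 10 = 1.645271
Sum of squared deviations: (−0.325871)² + (+0.106559)² + (−0.146691)² + (+0.043229)² + (−0.146691)² + (+0.106559)² + (+0.106559)² + (+0.106559)² + (+0.106559)² + (+0.043229)² = 0.209740
Variance = 0.209740 / 9 = 0.023304
SE* = √0.023304

SE* = 0.1527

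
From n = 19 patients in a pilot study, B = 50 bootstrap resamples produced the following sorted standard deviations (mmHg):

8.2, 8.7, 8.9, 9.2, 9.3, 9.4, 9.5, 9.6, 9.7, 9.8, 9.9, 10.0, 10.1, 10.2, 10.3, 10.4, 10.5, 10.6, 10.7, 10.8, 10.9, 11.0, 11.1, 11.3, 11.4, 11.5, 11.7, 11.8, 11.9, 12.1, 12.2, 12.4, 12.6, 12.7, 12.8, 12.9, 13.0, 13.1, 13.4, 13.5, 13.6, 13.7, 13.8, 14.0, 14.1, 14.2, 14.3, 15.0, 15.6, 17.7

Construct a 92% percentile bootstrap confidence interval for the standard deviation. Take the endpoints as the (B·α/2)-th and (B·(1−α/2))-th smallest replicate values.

(8.7, 15.0)

α = 0.08; lower rank = 50 × 0.040 = 2; upper rank = 50 × 0.960 = 48.
The 2nd smallest replicate is 8.7; the 48th is 15.0.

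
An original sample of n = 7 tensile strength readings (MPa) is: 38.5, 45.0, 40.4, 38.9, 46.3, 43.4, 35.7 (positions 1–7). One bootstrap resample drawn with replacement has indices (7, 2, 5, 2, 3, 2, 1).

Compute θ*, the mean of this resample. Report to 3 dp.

Resample values: 35.7, 45.0, 46.3, 45.0, 40.4, 45.0, 38.5.
Mean = (35.7 + 45.0 + 46.3 + 45.0 + 40.4 + 45.0 + 38.5) / 7 = 295.90 / 7 = 42.271

θ* = 42.271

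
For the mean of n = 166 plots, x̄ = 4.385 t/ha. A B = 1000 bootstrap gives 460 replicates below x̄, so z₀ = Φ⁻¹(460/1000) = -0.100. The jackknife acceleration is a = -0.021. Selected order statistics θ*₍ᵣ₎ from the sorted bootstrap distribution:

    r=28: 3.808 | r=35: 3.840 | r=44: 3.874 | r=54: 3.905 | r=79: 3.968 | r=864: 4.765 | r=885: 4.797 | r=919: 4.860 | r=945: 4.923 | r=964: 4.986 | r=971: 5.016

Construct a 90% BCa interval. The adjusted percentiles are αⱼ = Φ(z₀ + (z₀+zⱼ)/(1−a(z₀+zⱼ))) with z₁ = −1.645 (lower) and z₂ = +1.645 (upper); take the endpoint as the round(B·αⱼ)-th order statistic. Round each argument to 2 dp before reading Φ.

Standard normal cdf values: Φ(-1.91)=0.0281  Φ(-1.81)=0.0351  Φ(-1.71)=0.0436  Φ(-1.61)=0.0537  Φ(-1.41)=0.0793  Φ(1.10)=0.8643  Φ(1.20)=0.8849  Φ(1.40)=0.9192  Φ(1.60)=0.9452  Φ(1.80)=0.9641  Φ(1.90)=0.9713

Lower: z₀ + z₁ = -0.100 + (-1.645) = -1.745; 1 − a(z₀+z₁) = 1 − (-0.021)(-1.745) = 0.9634; argument = -0.100 + (-1.745)/0.9634 = -1.9114 → -1.91.
α₁ = Φ(-1.91) = 0.0281; rank = round(1000 × 0.0281) = 28; θ*₍28₎ = 3.808.
Upper: z₀ + z₂ = 1.545; 1 − a(z₀+z₂) = 1.0324; argument = 1.3964 → 1.40; α₂ = 0.9192; rank = 919; θ*₍919₎ = 4.860.

(3.808, 4.860)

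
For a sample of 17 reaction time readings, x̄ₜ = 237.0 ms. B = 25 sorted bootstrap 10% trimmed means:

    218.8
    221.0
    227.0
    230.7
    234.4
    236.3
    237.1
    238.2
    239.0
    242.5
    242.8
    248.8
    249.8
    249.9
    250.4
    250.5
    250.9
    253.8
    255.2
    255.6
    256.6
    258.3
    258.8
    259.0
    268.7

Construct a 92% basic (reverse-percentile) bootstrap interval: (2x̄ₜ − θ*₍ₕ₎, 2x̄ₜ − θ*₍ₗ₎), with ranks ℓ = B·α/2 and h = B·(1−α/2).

Percentile endpoints at ranks 1 and 24: θ*₍1₎ = 218.8, θ*₍24₎ = 259.0.
Basic interval reflects these around x̄ₜ:
  lower = 2 × 237.0 − 259.0 = 215.0
  upper = 2 × 237.0 − 218.8 = 255.2

(215.0, 255.2)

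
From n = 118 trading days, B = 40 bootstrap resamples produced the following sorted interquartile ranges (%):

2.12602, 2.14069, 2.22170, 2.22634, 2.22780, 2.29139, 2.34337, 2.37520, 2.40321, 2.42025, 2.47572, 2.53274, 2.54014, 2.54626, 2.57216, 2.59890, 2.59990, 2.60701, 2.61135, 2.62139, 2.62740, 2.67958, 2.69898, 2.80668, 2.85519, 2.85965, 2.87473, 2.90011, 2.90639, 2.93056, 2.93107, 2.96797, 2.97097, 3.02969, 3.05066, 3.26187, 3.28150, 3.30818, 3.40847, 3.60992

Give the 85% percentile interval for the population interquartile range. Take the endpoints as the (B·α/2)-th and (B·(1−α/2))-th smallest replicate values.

α = 0.15; lower rank = 40 × 0.075 = 3; upper rank = 40 × 0.925 = 37.
The 3rd smallest replicate is 2.22170; the 37th is 3.28150.

(2.22170, 3.28150)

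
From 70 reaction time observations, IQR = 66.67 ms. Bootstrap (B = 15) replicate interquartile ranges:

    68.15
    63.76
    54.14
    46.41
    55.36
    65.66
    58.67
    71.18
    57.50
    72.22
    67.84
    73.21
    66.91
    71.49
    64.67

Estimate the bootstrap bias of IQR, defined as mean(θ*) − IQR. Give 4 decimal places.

mean(θ*) = (68.15 + 63.76 + 54.14 + 46.41 + 55.36 + 65.66 + 58.67 + 71.18 + 57.50 + 72.22 + 67.84 + 73.21 + 66.91 + 71.49 + 64.67) / 15 = 63.81133
bias = 63.81133 − 66.67

bias = −2.8587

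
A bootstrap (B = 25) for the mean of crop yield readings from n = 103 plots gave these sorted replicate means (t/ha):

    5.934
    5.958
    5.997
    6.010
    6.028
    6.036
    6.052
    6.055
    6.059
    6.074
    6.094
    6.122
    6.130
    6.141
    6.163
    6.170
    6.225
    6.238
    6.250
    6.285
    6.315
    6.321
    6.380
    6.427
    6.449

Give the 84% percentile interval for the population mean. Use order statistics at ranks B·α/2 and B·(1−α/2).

α = 0.16; lower rank = 25 × 0.080 = 2; upper rank = 25 × 0.920 = 23.
The 2nd smallest replicate is 5.958; the 23rd is 6.380.

(5.958, 6.380)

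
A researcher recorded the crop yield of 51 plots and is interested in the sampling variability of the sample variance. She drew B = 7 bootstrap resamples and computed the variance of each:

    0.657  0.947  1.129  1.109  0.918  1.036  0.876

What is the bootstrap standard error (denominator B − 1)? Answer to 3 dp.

Bootstrap SE is the standard deviation of the 7 replicate variances.
Mean of replicates: (0.657 + 0.947 + 1.129 + 1.109 + 0.918 + 1.036 + 0.876) / 7 = 6.6720 / 7 = 0.9531
Sum of squared deviations: (−0.2961)² + (−0.0061)² + (+0.1759)² + (+0.1559)² + (−0.0351)² + (+0.0829)² + (−0.0771)² = 0.1570
Variance = 0.1570 / 6 = 0.0262
SE* = √0.0262

SE* = 0.162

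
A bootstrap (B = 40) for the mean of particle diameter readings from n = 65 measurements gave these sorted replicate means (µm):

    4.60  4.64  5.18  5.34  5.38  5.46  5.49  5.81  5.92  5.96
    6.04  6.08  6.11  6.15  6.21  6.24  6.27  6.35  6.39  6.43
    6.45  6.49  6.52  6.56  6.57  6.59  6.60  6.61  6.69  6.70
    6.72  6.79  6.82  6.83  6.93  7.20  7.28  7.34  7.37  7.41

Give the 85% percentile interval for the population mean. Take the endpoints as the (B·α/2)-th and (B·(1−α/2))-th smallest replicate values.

α = 0.15; lower rank = 40 × 0.075 = 3; upper rank = 40 × 0.925 = 37.
The 3rd smallest replicate is 5.18; the 37th is 7.28.

(5.18, 7.28)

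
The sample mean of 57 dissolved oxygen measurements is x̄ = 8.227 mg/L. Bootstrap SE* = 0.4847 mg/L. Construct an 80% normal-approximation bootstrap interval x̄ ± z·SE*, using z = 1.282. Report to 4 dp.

(7.6056, 8.8484)

Margin = 1.282 × 0.4847 = 0.62139
Interval: 8.227 ± 0.62139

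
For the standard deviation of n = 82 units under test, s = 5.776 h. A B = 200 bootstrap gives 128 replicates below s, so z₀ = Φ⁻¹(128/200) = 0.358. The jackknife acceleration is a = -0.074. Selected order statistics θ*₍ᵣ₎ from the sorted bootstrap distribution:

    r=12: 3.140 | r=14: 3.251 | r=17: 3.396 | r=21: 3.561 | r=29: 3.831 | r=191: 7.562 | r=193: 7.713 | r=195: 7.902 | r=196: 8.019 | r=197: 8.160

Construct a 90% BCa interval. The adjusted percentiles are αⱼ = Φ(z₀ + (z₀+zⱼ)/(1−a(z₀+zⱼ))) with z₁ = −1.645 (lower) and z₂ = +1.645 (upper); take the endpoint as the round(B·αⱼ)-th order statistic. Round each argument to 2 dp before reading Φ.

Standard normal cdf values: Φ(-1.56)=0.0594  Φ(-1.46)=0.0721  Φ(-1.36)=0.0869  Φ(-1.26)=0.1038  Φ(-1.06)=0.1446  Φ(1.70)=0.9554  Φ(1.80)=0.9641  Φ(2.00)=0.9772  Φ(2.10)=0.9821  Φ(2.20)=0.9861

Lower: z₀ + z₁ = 0.358 + (-1.645) = -1.287; 1 − a(z₀+z₁) = 1 − (-0.074)(-1.287) = 0.9048; argument = 0.358 + (-1.287)/0.9048 = -1.0645 → -1.06.
α₁ = Φ(-1.06) = 0.1446; rank = round(200 × 0.1446) = 29; θ*₍29₎ = 3.831.
Upper: z₀ + z₂ = 2.003; 1 − a(z₀+z₂) = 1.1482; argument = 2.1024 → 2.10; α₂ = 0.9821; rank = 196; θ*₍196₎ = 8.019.

(3.831, 8.019)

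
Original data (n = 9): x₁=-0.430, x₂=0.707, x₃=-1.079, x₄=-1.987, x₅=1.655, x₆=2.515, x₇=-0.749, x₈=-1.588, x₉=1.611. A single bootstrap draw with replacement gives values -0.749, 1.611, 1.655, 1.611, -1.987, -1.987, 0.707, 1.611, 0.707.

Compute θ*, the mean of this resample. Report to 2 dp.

Mean = ((-0.749) + 1.611 + 1.655 + 1.611 + (-1.987) + (-1.987) + 0.707 + 1.611 + 0.707) / 9 = 3.1790 / 9 = 0.35

θ* = 0.35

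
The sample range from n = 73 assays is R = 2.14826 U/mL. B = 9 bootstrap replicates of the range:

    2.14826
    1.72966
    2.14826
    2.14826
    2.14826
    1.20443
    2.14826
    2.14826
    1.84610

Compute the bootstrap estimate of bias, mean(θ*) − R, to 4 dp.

bias = −0.1850

mean(θ*) = (2.14826 + 1.72966 + 2.14826 + 2.14826 + 2.14826 + 1.20443 + 2.14826 + 2.14826 + 1.84610) / 9 = 1.963306
bias = 1.963306 − 2.14826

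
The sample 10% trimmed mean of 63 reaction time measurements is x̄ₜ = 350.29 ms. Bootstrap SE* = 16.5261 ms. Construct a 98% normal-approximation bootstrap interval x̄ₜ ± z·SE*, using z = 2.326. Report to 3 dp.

Margin = 2.326 × 16.5261 = 38.4397
Interval: 350.29 ± 38.4397

(311.850, 388.730)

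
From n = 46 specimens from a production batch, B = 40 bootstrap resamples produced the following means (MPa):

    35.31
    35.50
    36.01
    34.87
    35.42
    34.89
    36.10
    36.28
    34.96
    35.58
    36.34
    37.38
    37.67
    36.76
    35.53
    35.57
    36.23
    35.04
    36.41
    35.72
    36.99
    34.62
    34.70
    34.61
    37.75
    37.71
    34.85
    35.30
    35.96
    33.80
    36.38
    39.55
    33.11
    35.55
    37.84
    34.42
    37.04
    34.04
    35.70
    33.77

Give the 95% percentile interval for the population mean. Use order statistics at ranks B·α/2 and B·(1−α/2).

(33.11, 37.84)

Sorted replicates: 33.11, 33.77, 33.80, 34.04, 34.42, 34.61, 34.62, 34.70, 34.85, 34.87, 34.89, 34.96, 35.04, 35.30, 35.31, 35.42, 35.50, 35.53, 35.55, 35.57, 35.58, 35.70, 35.72, 35.96, 36.01, 36.10, 36.23, 36.28, 36.34, 36.38, 36.41, 36.76, 36.99, 37.04, 37.38, 37.67, 37.71, 37.75, 37.84, 39.55
α = 0.05; lower rank = 40 × 0.025 = 1; upper rank = 40 × 0.975 = 39.
The 1st smallest replicate is 33.11; the 39th is 37.84.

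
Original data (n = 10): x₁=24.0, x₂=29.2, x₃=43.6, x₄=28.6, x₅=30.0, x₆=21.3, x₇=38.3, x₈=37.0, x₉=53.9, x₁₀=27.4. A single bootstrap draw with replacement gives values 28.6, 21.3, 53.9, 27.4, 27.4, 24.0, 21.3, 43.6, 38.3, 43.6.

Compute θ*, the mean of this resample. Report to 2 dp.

θ* = 32.94

Mean = (28.6 + 21.3 + 53.9 + 27.4 + 27.4 + 24.0 + 21.3 + 43.6 + 38.3 + 43.6) / 10 = 329.40 / 10 = 32.94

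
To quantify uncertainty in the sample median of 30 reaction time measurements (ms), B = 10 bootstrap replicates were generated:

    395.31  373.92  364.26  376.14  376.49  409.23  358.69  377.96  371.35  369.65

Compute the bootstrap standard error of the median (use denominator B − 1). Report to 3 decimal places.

SE* = 14.788

Bootstrap SE is the standard deviation of the 10 replicate medians.
Mean of replicates: (395.31 + 373.92 + 364.26 + 376.14 + 376.49 + 409.23 + 358.69 + 377.96 + 371.35 + 369.65) / 10 = 3773.0000 / 10 = 377.3000
Sum of squared deviations: (+18.0100)² + (−3.3800)² + (−13.0400)² + (−1.1600)² + (−0.8100)² + (+31.9300)² + (−18.6100)² + (+0.6600)² + (−5.9500)² + (−7.6500)² = 1968.0454
Variance = 1968.0454 / 9 = 218.6717
SE* = √218.6717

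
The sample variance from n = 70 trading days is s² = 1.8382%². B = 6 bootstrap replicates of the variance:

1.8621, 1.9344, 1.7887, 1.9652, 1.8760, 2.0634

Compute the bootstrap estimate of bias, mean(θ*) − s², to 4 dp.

bias = +0.0768

mean(θ*) = (1.8621 + 1.9344 + 1.7887 + 1.9652 + 1.8760 + 2.0634) / 6 = 1.91497
bias = 1.91497 − 1.8382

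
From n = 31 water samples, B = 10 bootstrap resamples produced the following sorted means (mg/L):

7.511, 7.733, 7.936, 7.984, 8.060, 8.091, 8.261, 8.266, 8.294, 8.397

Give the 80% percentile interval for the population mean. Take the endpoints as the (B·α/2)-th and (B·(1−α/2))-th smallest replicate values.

(7.511, 8.294)

α = 0.20; lower rank = 10 × 0.100 = 1; upper rank = 10 × 0.900 = 9.
The 1st smallest replicate is 7.511; the 9th is 8.294.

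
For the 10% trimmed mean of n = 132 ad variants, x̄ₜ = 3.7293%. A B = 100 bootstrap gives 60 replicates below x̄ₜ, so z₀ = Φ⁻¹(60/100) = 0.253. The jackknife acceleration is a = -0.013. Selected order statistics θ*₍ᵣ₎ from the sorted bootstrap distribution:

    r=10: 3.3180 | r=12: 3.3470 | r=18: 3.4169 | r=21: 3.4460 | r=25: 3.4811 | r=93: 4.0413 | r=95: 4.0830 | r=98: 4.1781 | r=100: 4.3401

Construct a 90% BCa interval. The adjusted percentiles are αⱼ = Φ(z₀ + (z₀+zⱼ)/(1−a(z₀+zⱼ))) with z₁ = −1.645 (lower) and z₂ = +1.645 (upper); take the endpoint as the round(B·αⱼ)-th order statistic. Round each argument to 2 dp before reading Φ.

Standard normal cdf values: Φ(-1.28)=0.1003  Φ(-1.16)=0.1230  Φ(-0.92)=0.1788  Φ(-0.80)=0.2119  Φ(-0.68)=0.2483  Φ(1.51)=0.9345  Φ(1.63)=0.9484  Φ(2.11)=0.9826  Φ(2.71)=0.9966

(3.3470, 4.1781)

Lower: z₀ + z₁ = 0.253 + (-1.645) = -1.392; 1 − a(z₀+z₁) = 1 − (-0.013)(-1.392) = 0.9819; argument = 0.253 + (-1.392)/0.9819 = -1.1647 → -1.16.
α₁ = Φ(-1.16) = 0.1230; rank = round(100 × 0.1230) = 12; θ*₍12₎ = 3.3470.
Upper: z₀ + z₂ = 1.898; 1 − a(z₀+z₂) = 1.0247; argument = 2.1053 → 2.11; α₂ = 0.9826; rank = 98; θ*₍98₎ = 4.1781.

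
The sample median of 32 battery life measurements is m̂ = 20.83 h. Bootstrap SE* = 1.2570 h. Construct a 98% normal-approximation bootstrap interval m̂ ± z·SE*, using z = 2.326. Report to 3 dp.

Margin = 2.326 × 1.2570 = 2.9238
Interval: 20.83 ± 2.9238

(17.906, 23.754)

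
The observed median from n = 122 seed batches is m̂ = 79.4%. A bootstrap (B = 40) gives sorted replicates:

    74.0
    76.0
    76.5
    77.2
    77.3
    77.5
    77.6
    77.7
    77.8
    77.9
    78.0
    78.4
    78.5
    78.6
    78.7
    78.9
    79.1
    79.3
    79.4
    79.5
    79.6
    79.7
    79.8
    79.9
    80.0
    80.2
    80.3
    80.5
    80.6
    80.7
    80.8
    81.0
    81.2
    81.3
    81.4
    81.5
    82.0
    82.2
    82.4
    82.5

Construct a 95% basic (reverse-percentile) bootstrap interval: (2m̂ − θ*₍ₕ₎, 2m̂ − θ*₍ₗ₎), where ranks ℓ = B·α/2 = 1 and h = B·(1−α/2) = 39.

Percentile endpoints at ranks 1 and 39: θ*₍1₎ = 74.0, θ*₍39₎ = 82.4.
Basic interval reflects these around m̂:
  lower = 2 × 79.4 − 82.4 = 76.4
  upper = 2 × 79.4 − 74.0 = 84.8

(76.4, 84.8)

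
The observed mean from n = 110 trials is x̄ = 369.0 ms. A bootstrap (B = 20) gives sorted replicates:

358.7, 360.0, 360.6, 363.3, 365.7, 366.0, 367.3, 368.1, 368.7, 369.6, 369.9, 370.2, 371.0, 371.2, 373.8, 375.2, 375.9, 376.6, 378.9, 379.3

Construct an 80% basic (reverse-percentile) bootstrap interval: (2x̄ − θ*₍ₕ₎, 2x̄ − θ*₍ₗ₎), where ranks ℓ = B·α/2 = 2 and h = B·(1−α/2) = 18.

(361.4, 378.0)

Percentile endpoints at ranks 2 and 18: θ*₍2₎ = 360.0, θ*₍18₎ = 376.6.
Basic interval reflects these around x̄:
  lower = 2 × 369.0 − 376.6 = 361.4
  upper = 2 × 369.0 − 360.0 = 378.0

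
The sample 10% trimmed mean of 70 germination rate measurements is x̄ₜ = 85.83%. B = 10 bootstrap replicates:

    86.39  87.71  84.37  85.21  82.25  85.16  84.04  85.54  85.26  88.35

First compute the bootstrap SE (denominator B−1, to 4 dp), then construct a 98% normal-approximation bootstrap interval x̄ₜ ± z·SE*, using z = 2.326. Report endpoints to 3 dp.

Mean of replicates = 85.4280; sum of squared deviations = 27.9768; SE* = √(27.9768/9) = 1.7631
Margin = 2.326 × 1.7631 = 4.1010
Interval: 85.83 ± 4.1010

(81.729, 89.931)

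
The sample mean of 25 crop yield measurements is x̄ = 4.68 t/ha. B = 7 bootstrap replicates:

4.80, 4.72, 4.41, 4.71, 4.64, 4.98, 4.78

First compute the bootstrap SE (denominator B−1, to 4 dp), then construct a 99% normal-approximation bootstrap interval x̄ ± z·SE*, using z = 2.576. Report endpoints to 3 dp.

(4.234, 5.126)

Mean of replicates = 4.7200; sum of squared deviations = 0.1802; SE* = √(0.1802/6) = 0.1733
Margin = 2.576 × 0.1733 = 0.4464
Interval: 4.68 ± 0.4464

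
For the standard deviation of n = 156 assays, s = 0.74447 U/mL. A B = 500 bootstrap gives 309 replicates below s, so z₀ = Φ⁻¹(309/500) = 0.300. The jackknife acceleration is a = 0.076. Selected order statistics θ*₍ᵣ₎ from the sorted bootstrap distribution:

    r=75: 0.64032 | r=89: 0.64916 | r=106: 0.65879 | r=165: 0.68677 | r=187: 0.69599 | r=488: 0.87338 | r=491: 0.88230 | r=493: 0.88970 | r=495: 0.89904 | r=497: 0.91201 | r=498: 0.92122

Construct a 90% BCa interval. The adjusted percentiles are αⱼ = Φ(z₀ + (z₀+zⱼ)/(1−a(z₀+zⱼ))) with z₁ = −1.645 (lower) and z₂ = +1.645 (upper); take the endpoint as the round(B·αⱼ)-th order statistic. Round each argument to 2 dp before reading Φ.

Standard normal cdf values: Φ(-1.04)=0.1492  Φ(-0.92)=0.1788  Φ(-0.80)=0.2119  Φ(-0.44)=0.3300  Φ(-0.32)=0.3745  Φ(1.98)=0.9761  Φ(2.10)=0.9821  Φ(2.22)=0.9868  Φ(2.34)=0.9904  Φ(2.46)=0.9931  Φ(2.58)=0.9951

Lower: z₀ + z₁ = 0.300 + (-1.645) = -1.345; 1 − a(z₀+z₁) = 1 − (0.076)(-1.345) = 1.1022; argument = 0.300 + (-1.345)/1.1022 = -0.9203 → -0.92.
α₁ = Φ(-0.92) = 0.1788; rank = round(500 × 0.1788) = 89; θ*₍89₎ = 0.64916.
Upper: z₀ + z₂ = 1.945; 1 − a(z₀+z₂) = 0.8522; argument = 2.5824 → 2.58; α₂ = 0.9951; rank = 498; θ*₍498₎ = 0.92122.

(0.64916, 0.92122)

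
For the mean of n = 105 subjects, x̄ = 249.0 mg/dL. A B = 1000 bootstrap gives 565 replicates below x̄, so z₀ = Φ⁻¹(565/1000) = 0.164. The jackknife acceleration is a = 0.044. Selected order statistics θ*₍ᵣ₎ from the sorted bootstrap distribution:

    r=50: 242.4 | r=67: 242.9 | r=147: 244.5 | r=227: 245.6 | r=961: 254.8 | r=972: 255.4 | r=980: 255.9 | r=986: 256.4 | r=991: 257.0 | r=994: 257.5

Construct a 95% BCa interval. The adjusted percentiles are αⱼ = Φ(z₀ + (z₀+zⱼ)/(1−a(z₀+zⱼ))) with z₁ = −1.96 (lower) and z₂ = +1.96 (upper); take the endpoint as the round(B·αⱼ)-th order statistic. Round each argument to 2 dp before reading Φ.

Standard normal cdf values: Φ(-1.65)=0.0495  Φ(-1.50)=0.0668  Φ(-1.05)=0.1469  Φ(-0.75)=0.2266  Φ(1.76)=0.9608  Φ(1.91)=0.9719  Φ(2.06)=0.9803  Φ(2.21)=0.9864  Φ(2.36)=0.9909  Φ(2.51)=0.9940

(242.9, 257.5)

Lower: z₀ + z₁ = 0.164 + (-1.960) = -1.796; 1 − a(z₀+z₁) = 1 − (0.044)(-1.796) = 1.0790; argument = 0.164 + (-1.796)/1.0790 = -1.5005 → -1.50.
α₁ = Φ(-1.50) = 0.0668; rank = round(1000 × 0.0668) = 67; θ*₍67₎ = 242.9.
Upper: z₀ + z₂ = 2.124; 1 − a(z₀+z₂) = 0.9065; argument = 2.5070 → 2.51; α₂ = 0.9940; rank = 994; θ*₍994₎ = 257.5.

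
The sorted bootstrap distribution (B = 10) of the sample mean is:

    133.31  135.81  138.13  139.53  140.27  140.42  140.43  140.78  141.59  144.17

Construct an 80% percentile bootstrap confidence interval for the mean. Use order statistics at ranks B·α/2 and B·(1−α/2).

(133.31, 141.59)

α = 0.20; lower rank = 10 × 0.100 = 1; upper rank = 10 × 0.900 = 9.
The 1st smallest replicate is 133.31; the 9th is 141.59.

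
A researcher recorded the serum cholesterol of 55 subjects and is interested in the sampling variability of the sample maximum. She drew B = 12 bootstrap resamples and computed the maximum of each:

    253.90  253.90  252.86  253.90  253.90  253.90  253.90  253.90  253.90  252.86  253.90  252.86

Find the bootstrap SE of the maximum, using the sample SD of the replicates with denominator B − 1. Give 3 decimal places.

Bootstrap SE is the standard deviation of the 12 replicate maximums.
Mean of replicates: (253.90 + 253.90 + 252.86 + 253.90 + 253.90 + 253.90 + 253.90 + 253.90 + 253.90 + 252.86 + 253.90 + 252.86) / 12 = 3043.6800 / 12 = 253.6400
Sum of squared deviations: (+0.2600)² + (+0.2600)² + (−0.7800)² + (+0.2600)² + (+0.2600)² + (+0.2600)² + (+0.2600)² + (+0.2600)² + (+0.2600)² + (−0.7800)² + (+0.2600)² + (−0.7800)² = 2.4336
Variance = 2.4336 / 11 = 0.2212
SE* = √0.2212

SE* = 0.470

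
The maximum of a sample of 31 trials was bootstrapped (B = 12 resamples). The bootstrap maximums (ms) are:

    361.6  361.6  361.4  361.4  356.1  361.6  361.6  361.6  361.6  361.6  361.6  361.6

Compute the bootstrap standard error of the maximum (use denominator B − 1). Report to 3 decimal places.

SE* = 1.579

Bootstrap SE is the standard deviation of the 12 replicate maximums.
Mean of replicates: (361.6 + 361.6 + 361.4 + 361.4 + 356.1 + 361.6 + 361.6 + 361.6 + 361.6 + 361.6 + 361.6 + 361.6) / 12 = 4333.3000 / 12 = 361.1083
Sum of squared deviations: (+0.4917)² + (+0.4917)² + (+0.2917)² + (+0.2917)² + (−5.0083)² + (+0.4917)² + (+0.4917)² + (+0.4917)² + (+0.4917)² + (+0.4917)² + (+0.4917)² + (+0.4917)² = 27.4292
Variance = 27.4292 / 11 = 2.4936
SE* = √2.4936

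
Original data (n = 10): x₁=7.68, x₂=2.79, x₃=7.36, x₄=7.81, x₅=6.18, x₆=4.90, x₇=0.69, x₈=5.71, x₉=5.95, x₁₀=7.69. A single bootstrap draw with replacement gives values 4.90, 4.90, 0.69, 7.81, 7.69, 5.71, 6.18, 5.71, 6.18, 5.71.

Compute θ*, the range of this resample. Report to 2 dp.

θ* = 7.12

Range = 7.81 − 0.69 = 7.12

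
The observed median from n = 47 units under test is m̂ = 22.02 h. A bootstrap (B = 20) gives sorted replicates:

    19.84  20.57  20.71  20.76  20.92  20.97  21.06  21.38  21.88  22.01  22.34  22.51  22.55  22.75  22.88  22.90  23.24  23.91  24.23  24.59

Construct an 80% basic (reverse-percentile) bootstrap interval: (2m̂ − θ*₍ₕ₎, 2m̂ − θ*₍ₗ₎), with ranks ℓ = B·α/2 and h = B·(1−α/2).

Percentile endpoints at ranks 2 and 18: θ*₍2₎ = 20.57, θ*₍18₎ = 23.91.
Basic interval reflects these around m̂:
  lower = 2 × 22.02 − 23.91 = 20.13
  upper = 2 × 22.02 − 20.57 = 23.47

(20.13, 23.47)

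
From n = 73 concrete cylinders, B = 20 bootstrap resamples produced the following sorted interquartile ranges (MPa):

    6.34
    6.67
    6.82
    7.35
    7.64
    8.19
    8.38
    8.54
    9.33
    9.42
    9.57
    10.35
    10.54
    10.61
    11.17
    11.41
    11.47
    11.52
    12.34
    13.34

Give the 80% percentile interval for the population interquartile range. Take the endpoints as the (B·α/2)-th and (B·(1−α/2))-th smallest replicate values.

(6.67, 11.52)

α = 0.20; lower rank = 20 × 0.100 = 2; upper rank = 20 × 0.900 = 18.
The 2nd smallest replicate is 6.67; the 18th is 11.52.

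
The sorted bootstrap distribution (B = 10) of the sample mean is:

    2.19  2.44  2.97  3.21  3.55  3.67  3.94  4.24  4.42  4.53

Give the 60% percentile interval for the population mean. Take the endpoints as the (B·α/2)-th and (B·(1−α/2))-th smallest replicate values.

(2.44, 4.24)

α = 0.40; lower rank = 10 × 0.200 = 2; upper rank = 10 × 0.800 = 8.
The 2nd smallest replicate is 2.44; the 8th is 4.24.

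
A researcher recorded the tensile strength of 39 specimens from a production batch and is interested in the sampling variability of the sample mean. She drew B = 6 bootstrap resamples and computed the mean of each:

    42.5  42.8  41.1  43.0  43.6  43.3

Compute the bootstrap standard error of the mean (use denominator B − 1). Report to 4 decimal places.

SE* = 0.8796

Bootstrap SE is the standard deviation of the 6 replicate means.
Mean of replicates: (42.5 + 42.8 + 41.1 + 43.0 + 43.6 + 43.3) / 6 = 256.30000 / 6 = 42.71667
Sum of squared deviations: (−0.21667)² + (+0.08333)² + (−1.61667)² + (+0.28333)² + (+0.88333)² + (+0.58333)² = 3.86833
Variance = 3.86833 / 5 = 0.77367
SE* = √0.77367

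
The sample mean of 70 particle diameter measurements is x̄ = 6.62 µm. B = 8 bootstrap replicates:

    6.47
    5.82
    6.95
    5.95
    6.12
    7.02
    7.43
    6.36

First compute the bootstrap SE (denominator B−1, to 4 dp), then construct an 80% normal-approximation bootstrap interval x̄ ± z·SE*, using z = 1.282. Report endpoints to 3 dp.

(5.891, 7.349)

Mean of replicates = 6.5150; sum of squared deviations = 2.2658; SE* = √(2.2658/7) = 0.5689
Margin = 1.282 × 0.5689 = 0.7293
Interval: 6.62 ± 0.7293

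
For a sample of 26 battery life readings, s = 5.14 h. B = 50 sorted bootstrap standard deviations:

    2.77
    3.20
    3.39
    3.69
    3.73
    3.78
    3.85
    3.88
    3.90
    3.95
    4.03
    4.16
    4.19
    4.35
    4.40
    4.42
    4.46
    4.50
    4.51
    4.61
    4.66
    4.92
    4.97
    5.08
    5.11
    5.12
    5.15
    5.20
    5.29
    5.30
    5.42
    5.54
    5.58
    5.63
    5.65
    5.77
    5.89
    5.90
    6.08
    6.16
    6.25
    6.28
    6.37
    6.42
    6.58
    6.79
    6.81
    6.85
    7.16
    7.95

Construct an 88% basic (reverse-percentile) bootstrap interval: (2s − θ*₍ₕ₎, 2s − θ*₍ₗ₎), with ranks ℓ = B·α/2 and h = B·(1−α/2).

(3.47, 6.89)

Percentile endpoints at ranks 3 and 47: θ*₍3₎ = 3.39, θ*₍47₎ = 6.81.
Basic interval reflects these around s:
  lower = 2 × 5.14 − 6.81 = 3.47
  upper = 2 × 5.14 − 3.39 = 6.89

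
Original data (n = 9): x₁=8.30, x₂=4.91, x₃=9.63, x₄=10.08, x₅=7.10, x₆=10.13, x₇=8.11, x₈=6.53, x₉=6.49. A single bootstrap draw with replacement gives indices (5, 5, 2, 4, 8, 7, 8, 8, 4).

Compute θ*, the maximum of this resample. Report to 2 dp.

θ* = 10.08

Resample values: 7.10, 7.10, 4.91, 10.08, 6.53, 8.11, 6.53, 6.53, 10.08.
Maximum = 10.08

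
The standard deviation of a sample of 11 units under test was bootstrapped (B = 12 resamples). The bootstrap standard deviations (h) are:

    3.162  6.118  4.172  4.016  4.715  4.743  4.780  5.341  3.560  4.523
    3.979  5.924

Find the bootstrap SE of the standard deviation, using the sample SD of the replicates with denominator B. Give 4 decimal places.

Bootstrap SE is the standard deviation of the 12 replicate standard deviations.
Mean of replicates: (3.162 + 6.118 + 4.172 + 4.016 + 4.715 + 4.743 + 4.780 + 5.341 + 3.560 + 4.523 + 3.979 + 5.924) / 12 = 55.03300 / 12 = 4.58608
Sum of squared deviations: (−1.42408)² + (+1.53192)² + (−0.41408)² + (−0.57008)² + (+0.12892)² + (+0.15692)² + (+0.19392)² + (+0.75492)² + (−1.02608)² + (−0.06308)² + (−0.60708)² + (+1.33792)² = 8.73538
Variance = 8.73538 / 12 = 0.72795
SE* = √0.72795

SE* = 0.8532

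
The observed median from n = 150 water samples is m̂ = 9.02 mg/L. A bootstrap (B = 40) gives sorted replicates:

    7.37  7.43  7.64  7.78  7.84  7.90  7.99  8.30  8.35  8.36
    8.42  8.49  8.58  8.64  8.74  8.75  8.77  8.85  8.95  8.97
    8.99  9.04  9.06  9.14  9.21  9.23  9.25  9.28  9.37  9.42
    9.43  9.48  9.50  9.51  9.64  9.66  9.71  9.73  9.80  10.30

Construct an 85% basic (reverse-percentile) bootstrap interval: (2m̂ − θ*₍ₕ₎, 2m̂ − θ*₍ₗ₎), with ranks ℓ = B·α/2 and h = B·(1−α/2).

(8.33, 10.40)

Percentile endpoints at ranks 3 and 37: θ*₍3₎ = 7.64, θ*₍37₎ = 9.71.
Basic interval reflects these around m̂:
  lower = 2 × 9.02 − 9.71 = 8.33
  upper = 2 × 9.02 − 7.64 = 10.40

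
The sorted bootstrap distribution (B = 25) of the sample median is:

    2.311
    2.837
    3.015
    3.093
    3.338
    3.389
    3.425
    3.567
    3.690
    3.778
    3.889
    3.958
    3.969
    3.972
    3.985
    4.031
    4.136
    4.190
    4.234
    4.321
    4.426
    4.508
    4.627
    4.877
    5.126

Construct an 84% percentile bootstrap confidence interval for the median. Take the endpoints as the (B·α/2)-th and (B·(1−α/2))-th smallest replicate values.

(2.837, 4.627)

α = 0.16; lower rank = 25 × 0.080 = 2; upper rank = 25 × 0.920 = 23.
The 2nd smallest replicate is 2.837; the 23rd is 4.627.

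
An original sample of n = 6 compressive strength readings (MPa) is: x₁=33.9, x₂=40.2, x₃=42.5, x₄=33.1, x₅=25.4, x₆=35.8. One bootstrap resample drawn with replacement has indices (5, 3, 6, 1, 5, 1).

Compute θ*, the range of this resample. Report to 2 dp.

θ* = 17.10

Resample values: 25.4, 42.5, 35.8, 33.9, 25.4, 33.9.
Range = 42.5 − 25.4 = 17.10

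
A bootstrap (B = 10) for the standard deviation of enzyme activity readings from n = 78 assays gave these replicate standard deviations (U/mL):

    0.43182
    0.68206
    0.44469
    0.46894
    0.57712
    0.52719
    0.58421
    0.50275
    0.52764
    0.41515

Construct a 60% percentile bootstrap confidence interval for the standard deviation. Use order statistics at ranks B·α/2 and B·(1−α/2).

(0.43182, 0.57712)

Sorted replicates: 0.41515, 0.43182, 0.44469, 0.46894, 0.50275, 0.52719, 0.52764, 0.57712, 0.58421, 0.68206
α = 0.40; lower rank = 10 × 0.200 = 2; upper rank = 10 × 0.800 = 8.
The 2nd smallest replicate is 0.43182; the 8th is 0.57712.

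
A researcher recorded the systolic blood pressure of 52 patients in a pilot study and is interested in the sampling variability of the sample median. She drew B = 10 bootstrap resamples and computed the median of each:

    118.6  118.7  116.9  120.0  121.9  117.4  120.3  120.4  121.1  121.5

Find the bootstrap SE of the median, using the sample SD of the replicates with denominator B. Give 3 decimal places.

SE* = 1.622

Bootstrap SE is the standard deviation of the 10 replicate medians.
Mean of replicates: (118.6 + 118.7 + 116.9 + 120.0 + 121.9 + 117.4 + 120.3 + 120.4 + 121.1 + 121.5) / 10 = 1196.8000 / 10 = 119.6800
Sum of squared deviations: (−1.0800)² + (−0.9800)² + (−2.7800)² + (+0.3200)² + (+2.2200)² + (−2.2800)² + (+0.6200)² + (+0.7200)² + (+1.4200)² + (+1.8200)² = 26.3160
Variance = 26.3160 / 10 = 2.6316
SE* = √2.6316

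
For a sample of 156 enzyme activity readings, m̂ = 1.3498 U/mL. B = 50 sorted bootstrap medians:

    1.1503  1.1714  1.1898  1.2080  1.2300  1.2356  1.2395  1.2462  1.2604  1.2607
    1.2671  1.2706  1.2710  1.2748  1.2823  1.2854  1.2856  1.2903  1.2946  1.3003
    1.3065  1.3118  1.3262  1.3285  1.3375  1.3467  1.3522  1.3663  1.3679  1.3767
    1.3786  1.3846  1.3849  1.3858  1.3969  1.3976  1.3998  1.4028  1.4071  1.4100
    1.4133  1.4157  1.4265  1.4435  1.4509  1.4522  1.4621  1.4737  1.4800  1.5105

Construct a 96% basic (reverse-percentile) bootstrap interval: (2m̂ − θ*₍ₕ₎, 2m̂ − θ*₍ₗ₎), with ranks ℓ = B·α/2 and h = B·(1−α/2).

Percentile endpoints at ranks 1 and 49: θ*₍1₎ = 1.1503, θ*₍49₎ = 1.4800.
Basic interval reflects these around m̂:
  lower = 2 × 1.3498 − 1.4800 = 1.2196
  upper = 2 × 1.3498 − 1.1503 = 1.5493

(1.2196, 1.5493)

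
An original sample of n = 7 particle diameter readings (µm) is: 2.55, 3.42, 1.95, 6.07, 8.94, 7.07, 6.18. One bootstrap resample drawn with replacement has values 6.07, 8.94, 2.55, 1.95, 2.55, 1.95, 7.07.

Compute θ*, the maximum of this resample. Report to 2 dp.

Maximum = 8.94

θ* = 8.94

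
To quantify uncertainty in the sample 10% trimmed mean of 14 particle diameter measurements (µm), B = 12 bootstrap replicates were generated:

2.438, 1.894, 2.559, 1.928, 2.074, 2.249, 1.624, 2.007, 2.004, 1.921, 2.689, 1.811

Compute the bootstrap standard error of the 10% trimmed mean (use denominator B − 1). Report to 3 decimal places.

SE* = 0.320

Bootstrap SE is the standard deviation of the 12 replicate 10% trimmed means.
Mean of replicates: (2.438 + 1.894 + 2.559 + 1.928 + 2.074 + 2.249 + 1.624 + 2.007 + 2.004 + 1.921 + 2.689 + 1.811) / 12 = 25.1980 / 12 = 2.0998
Sum of squared deviations: (+0.3382)² + (−0.2058)² + (+0.4592)² + (−0.1718)² + (−0.0258)² + (+0.1492)² + (−0.4758)² + (−0.0928)² + (−0.0958)² + (−0.1788)² + (+0.5892)² + (−0.2888)² = 1.1267
Variance = 1.1267 / 11 = 0.1024
SE* = √0.1024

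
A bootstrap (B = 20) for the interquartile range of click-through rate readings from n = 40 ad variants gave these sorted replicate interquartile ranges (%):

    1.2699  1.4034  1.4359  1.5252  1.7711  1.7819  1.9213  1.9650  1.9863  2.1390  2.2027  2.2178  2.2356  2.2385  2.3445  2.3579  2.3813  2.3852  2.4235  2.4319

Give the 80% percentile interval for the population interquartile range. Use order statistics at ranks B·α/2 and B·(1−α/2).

(1.4034, 2.3852)

α = 0.20; lower rank = 20 × 0.100 = 2; upper rank = 20 × 0.900 = 18.
The 2nd smallest replicate is 1.4034; the 18th is 2.3852.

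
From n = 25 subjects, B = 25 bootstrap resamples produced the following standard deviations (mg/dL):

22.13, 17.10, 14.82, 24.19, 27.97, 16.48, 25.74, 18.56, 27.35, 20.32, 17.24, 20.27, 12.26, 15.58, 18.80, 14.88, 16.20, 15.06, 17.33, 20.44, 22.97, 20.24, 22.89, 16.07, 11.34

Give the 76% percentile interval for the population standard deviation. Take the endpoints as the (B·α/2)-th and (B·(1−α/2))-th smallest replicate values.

Sorted replicates: 11.34, 12.26, 14.82, 14.88, 15.06, 15.58, 16.07, 16.20, 16.48, 17.10, 17.24, 17.33, 18.56, 18.80, 20.24, 20.27, 20.32, 20.44, 22.13, 22.89, 22.97, 24.19, 25.74, 27.35, 27.97
α = 0.24; lower rank = 25 × 0.120 = 3; upper rank = 25 × 0.880 = 22.
The 3rd smallest replicate is 14.82; the 22nd is 24.19.

(14.82, 24.19)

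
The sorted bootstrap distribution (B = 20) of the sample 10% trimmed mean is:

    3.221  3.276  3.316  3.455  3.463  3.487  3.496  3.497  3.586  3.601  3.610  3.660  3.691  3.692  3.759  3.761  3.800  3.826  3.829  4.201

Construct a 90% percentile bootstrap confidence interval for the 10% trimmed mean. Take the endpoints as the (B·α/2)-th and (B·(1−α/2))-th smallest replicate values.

(3.221, 3.829)

α = 0.10; lower rank = 20 × 0.050 = 1; upper rank = 20 × 0.950 = 19.
The 1st smallest replicate is 3.221; the 19th is 3.829.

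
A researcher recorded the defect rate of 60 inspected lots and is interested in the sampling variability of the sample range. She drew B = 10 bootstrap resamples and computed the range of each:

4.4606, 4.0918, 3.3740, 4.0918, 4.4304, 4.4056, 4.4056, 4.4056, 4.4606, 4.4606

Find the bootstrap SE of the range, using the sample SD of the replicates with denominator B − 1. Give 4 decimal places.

SE* = 0.3424

Bootstrap SE is the standard deviation of the 10 replicate ranges.
Mean of replicates: (4.4606 + 4.0918 + 3.3740 + 4.0918 + 4.4304 + 4.4056 + 4.4056 + 4.4056 + 4.4606 + 4.4606) / 10 = 42.58660 / 10 = 4.25866
Sum of squared deviations: (+0.20194)² + (−0.16686)² + (−0.88466)² + (−0.16686)² + (+0.17174)² + (+0.14694)² + (+0.14694)² + (+0.14694)² + (+0.20194)² + (+0.20194)² = 1.05492
Variance = 1.05492 / 9 = 0.11721
SE* = √0.11721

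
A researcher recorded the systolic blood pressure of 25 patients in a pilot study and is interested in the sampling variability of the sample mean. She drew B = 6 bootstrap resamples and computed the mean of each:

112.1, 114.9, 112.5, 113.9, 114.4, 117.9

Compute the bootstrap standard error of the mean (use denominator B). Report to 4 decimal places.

SE* = 1.8960

Bootstrap SE is the standard deviation of the 6 replicate means.
Mean of replicates: (112.1 + 114.9 + 112.5 + 113.9 + 114.4 + 117.9) / 6 = 685.70000 / 6 = 114.28333
Sum of squared deviations: (−2.18333)² + (+0.61667)² + (−1.78333)² + (−0.38333)² + (+0.11667)² + (+3.61667)² = 21.56833
Variance = 21.56833 / 6 = 3.59472
SE* = √3.59472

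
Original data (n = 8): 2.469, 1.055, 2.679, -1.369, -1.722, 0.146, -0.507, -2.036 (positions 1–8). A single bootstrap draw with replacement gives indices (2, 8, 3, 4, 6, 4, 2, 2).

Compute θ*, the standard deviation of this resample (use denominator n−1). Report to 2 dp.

Resample values: 1.055, -2.036, 2.679, -1.369, 0.146, -1.369, 1.055, 1.055.
Mean = 0.1520; sum of squared deviations = 18.2462
s² = 18.2462 / 7 = 2.6066
s = √2.6066 = 1.61

θ* = 1.61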